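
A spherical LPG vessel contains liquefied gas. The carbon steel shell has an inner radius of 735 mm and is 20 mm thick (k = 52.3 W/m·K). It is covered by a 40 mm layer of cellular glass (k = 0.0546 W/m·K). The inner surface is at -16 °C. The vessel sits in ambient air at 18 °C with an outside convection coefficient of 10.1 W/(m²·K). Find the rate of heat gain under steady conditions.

For a spherical shell R = (1/r₁ − 1/r₂)/(4πk); film R = 1/(h·4πr²). In series:
R_carbon steel shell = (1/0.735 − 1/0.755)/(4π×52.3) = 5.484×10^-5 K/W
R_cellular glass = (1/0.755 − 1/0.795)/(4π×0.0546) = 0.09713 K/W
R_outer film = 1/(h·4πr_o²) = 1/(10.1×4π×0.795²) = 0.01247 K/W
R_total = 0.1096 K/W
Q = ΔT/R_total = 34/0.1096

Q ≈ 310 W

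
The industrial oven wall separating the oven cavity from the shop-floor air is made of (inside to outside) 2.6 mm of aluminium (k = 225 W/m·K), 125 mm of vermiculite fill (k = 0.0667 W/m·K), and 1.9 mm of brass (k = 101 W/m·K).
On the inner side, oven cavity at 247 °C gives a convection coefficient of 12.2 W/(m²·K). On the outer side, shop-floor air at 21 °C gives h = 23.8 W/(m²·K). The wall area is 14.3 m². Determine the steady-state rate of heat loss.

Q ≈ 1620 W

Series thermal resistances:
R_inner film = 1/(h_i·A) = 1/(12.2×14.3) = 0.005732 K/W
R_aluminium = L/(kA) = 0.0026/(225×14.3) = 8.081×10^-7 K/W
R_vermiculite fill = L/(kA) = 0.125/(0.0667×14.3) = 0.1311 K/W
R_brass = L/(kA) = 0.0019/(101×14.3) = 1.316×10^-6 K/W
R_outer film = 1/(h_o·A) = 1/(23.8×14.3) = 0.002938 K/W
R_total = 0.1397 K/W
Q = ΔT / R_total = 226 / 0.1397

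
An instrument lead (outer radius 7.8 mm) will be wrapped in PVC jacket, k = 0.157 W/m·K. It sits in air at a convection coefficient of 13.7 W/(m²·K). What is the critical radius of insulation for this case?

r_cr ≈ 11.5 mm

For a cylinder r_cr = k/h = 0.157/13.7
r_cr = 11.5 mm; since the bare radius (7.8 mm) is below r_cr, adding a thin layer of insulation will *increase* heat loss.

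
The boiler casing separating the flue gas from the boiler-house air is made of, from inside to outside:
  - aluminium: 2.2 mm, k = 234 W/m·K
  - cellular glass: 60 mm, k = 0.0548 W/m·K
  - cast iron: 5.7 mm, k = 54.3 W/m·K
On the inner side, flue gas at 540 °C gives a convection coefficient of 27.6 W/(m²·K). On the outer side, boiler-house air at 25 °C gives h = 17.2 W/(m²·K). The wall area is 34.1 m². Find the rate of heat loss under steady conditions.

Treating each layer as a thermal resistance in series:
R_inner film = 1/(h_i·A) = 1/(27.6×34.1) = 0.001063 K/W
R_aluminium = L/(kA) = 0.0022/(234×34.1) = 2.757×10^-7 K/W
R_cellular glass = L/(kA) = 0.06/(0.0548×34.1) = 0.03211 K/W
R_cast iron = L/(kA) = 0.0057/(54.3×34.1) = 3.078×10^-6 K/W
R_outer film = 1/(h_o·A) = 1/(17.2×34.1) = 0.001705 K/W
R_total = 0.03488 K/W
Q = ΔT / R_total = 515 / 0.03488

Q ≈ 14800 W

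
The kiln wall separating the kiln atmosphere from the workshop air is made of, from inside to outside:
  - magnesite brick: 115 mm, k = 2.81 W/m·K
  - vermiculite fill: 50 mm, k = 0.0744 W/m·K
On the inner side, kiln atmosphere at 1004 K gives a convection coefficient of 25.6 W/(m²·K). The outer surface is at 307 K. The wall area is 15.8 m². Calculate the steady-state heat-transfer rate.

Model the wall as resistances in series:
R_inner film = 1/(h_i·A) = 1/(25.6×15.8) = 0.002472 K/W
R_magnesite brick = L/(kA) = 0.115/(2.81×15.8) = 0.00259 K/W
R_vermiculite fill = L/(kA) = 0.05/(0.0744×15.8) = 0.04253 K/W
R_total = 0.0476 K/W
Q = ΔT / R_total = 697 / 0.0476

Q ≈ 14600 W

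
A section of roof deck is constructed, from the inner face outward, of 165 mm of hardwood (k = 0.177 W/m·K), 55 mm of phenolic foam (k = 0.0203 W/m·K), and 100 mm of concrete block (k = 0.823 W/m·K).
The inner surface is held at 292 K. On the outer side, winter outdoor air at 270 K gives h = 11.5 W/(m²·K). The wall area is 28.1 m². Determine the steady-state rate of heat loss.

Q ≈ 161 W

Model the wall as resistances in series:
R_hardwood = L/(kA) = 0.165/(0.177×28.1) = 0.03317 K/W
R_phenolic foam = L/(kA) = 0.055/(0.0203×28.1) = 0.09642 K/W
R_concrete block = L/(kA) = 0.1/(0.823×28.1) = 0.004324 K/W
R_outer film = 1/(h_o·A) = 1/(11.5×28.1) = 0.003095 K/W
R_total = 0.137 K/W
Q = ΔT / R_total = 22 / 0.137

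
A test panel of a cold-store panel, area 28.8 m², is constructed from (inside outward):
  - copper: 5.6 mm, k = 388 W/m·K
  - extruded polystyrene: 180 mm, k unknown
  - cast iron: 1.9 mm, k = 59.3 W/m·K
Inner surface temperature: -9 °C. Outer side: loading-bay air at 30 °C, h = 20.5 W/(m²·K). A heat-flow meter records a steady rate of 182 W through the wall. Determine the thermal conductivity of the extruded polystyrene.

k ≈ 0.0294 W/(m·K)

Series thermal resistances:
R_copper = L/(kA) = 0.0056/(388×28.8) = 5.011×10^-7 K/W
R_cast iron = L/(kA) = 0.0019/(59.3×28.8) = 1.113×10^-6 K/W
R_outer film = 1/(h_o·A) = 1/(20.5×28.8) = 0.001694 K/W
Sum of known resistances R_other = 0.001695 K/W
Total R = ΔT/Q = 39/182 = 0.2143 K/W
R_extruded polystyrene = R_total − R_other = 0.2126 K/W
k = L/(R·A) = 0.18/(0.2126×28.8)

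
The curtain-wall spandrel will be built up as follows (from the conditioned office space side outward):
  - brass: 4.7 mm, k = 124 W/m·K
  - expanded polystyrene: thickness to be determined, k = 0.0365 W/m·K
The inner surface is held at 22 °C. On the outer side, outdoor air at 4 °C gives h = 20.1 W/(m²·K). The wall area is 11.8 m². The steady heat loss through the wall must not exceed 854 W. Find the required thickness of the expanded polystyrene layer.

L ≈ 7.26 mm

Thermal resistances in series:
R_brass = L/(kA) = 0.0047/(124×11.8) = 3.212×10^-6 K/W
R_outer film = 1/(h_o·A) = 1/(20.1×11.8) = 0.004216 K/W
Sum of the known resistances R_other = 0.004219 K/W
Required total resistance R_tot = ΔT/Q_allow = 18/854 = 0.02108 K/W
R_expanded polystyrene = R_tot − R_other = 0.01686 K/W
L = R·k·A = 0.01686×0.0365×11.8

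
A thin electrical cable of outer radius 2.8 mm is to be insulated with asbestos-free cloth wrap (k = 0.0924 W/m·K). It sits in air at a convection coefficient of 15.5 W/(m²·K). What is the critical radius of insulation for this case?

For a cylinder r_cr = k/h = 0.0924/15.5
r_cr = 5.96 mm; since the bare radius (2.8 mm) is below r_cr, adding a thin layer of insulation will *increase* heat loss.

r_cr ≈ 5.96 mm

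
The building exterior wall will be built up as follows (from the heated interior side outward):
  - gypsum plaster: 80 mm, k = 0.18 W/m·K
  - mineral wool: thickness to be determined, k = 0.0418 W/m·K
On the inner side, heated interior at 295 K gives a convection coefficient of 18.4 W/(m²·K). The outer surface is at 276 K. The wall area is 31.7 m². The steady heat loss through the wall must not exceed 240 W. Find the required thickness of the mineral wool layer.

Treating each layer as a thermal resistance in series:
R_inner film = 1/(h_i·A) = 1/(18.4×31.7) = 0.001714 K/W
R_gypsum plaster = L/(kA) = 0.08/(0.18×31.7) = 0.01402 K/W
Sum of the known resistances R_other = 0.01573 K/W
Required total resistance R_tot = ΔT/Q_allow = 19/240 = 0.07917 K/W
R_mineral wool = R_tot − R_other = 0.06343 K/W
L = R·k·A = 0.06343×0.0418×31.7

L ≈ 84.1 mm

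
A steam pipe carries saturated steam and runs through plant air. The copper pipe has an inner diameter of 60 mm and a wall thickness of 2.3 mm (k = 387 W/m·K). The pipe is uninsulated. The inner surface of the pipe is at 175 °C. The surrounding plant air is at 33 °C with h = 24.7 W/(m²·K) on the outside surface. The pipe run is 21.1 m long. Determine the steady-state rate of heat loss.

Per-layer cylindrical resistances, series-summed:
R_copper pipe wall = ln(32.3/30)/(2π×387×21.1) = 1.44×10^-6 K/W
R_outer film = 1/(h_o·2πr_oL) = 1/(24.7×2π×0.0323×21.1) = 0.009454 K/W
R_total = 0.009456 K/W
Q = ΔT/R_total = 142/0.009456

Q ≈ 15000 W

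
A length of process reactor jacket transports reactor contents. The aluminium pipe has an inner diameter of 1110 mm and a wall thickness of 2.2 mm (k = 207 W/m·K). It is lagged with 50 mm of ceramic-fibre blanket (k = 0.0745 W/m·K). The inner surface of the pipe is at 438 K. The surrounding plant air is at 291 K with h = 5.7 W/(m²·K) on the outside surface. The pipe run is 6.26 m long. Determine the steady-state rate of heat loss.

Q ≈ 4010 W

Cylindrical conduction, so R = ln(r₂/r₁)/(2πkL) per layer, in series:
R_aluminium pipe wall = ln(557.2/555)/(2π×207×6.26) = 4.859×10^-7 K/W
R_ceramic-fibre blanket = ln(607.2/557.2)/(2π×0.0745×6.26) = 0.02933 K/W
R_outer film = 1/(h_o·2πr_oL) = 1/(5.7×2π×0.6072×6.26) = 0.007346 K/W
R_total = 0.03667 K/W
Q = ΔT/R_total = 147/0.03667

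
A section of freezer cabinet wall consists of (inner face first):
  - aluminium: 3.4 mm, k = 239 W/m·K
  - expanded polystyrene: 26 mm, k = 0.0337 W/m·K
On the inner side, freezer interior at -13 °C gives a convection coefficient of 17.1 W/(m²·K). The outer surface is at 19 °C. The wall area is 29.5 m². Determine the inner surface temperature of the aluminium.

Using the resistance-network approach (series):
R_inner film = 1/(h_i·A) = 1/(17.1×29.5) = 0.001982 K/W
R_aluminium = L/(kA) = 0.0034/(239×29.5) = 4.822×10^-7 K/W
R_expanded polystyrene = L/(kA) = 0.026/(0.0337×29.5) = 0.02615 K/W
R_total = 0.02814 K/W;  Q = ΔT/R_total = 32/0.02814 = 1137 W
T_interface = T_inner + Q·ΣR(inner→interface) = -13 + 1140×0.001982

T ≈ -10.7 °C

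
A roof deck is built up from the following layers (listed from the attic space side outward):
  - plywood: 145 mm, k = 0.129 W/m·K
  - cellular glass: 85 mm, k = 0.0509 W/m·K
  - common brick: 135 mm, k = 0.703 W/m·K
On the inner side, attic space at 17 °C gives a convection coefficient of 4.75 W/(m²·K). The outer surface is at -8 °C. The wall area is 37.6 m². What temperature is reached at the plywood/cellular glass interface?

T ≈ 6.56 °C

Model the wall as resistances in series:
R_inner film = 1/(h_i·A) = 1/(4.75×37.6) = 0.005599 K/W
R_plywood = L/(kA) = 0.145/(0.129×37.6) = 0.02989 K/W
R_cellular glass = L/(kA) = 0.085/(0.0509×37.6) = 0.04441 K/W
R_common brick = L/(kA) = 0.135/(0.703×37.6) = 0.005107 K/W
R_total = 0.08501 K/W;  Q = ΔT/R_total = 25/0.08501 = 294.1 W
T_interface = T_inner − Q·ΣR(inner→interface) = 17 − 294×0.03549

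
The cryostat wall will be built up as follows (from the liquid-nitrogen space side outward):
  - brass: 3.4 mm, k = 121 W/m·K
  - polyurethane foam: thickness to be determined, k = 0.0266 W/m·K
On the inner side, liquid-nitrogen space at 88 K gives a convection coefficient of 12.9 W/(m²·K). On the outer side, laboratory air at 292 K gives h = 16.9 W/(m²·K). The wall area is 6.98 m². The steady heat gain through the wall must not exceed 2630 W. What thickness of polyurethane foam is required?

L ≈ 10.8 mm

Model the wall as resistances in series:
R_inner film = 1/(h_i·A) = 1/(12.9×6.98) = 0.01111 K/W
R_brass = L/(kA) = 0.0034/(121×6.98) = 4.026×10^-6 K/W
R_outer film = 1/(h_o·A) = 1/(16.9×6.98) = 0.008477 K/W
Sum of the known resistances R_other = 0.01959 K/W
Required total resistance R_tot = ΔT/Q_allow = 204/2630 = 0.07757 K/W
R_polyurethane foam = R_tot − R_other = 0.05798 K/W
L = R·k·A = 0.05798×0.0266×6.98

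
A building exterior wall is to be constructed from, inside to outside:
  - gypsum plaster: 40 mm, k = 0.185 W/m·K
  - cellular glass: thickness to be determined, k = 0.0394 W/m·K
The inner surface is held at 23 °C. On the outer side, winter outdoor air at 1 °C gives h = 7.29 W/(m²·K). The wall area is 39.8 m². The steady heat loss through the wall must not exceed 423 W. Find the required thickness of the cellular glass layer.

Series thermal resistances:
R_gypsum plaster = L/(kA) = 0.04/(0.185×39.8) = 0.005433 K/W
R_outer film = 1/(h_o·A) = 1/(7.29×39.8) = 0.003447 K/W
Sum of the known resistances R_other = 0.008879 K/W
Required total resistance R_tot = ΔT/Q_allow = 22/423 = 0.05201 K/W
R_cellular glass = R_tot − R_other = 0.04313 K/W
L = R·k·A = 0.04313×0.0394×39.8

L ≈ 67.6 mm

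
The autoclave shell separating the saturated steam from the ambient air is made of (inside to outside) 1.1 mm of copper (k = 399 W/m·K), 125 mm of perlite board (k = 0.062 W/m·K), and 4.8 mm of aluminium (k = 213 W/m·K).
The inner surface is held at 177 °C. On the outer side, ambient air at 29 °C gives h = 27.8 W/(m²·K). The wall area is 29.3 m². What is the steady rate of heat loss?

Q ≈ 2110 W

Thermal resistances in series:
R_copper = L/(kA) = 0.0011/(399×29.3) = 9.409×10^-8 K/W
R_perlite board = L/(kA) = 0.125/(0.062×29.3) = 0.06881 K/W
R_aluminium = L/(kA) = 0.0048/(213×29.3) = 7.691×10^-7 K/W
R_outer film = 1/(h_o·A) = 1/(27.8×29.3) = 0.001228 K/W
R_total = 0.07004 K/W
Q = ΔT / R_total = 148 / 0.07004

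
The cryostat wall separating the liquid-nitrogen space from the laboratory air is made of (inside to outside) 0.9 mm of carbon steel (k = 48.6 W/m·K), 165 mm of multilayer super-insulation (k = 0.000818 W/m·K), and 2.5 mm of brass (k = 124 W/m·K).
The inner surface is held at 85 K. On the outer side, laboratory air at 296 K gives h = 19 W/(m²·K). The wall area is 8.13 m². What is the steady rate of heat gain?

Series thermal resistances:
R_carbon steel = L/(kA) = 0.0009/(48.6×8.13) = 2.278×10^-6 K/W
R_multilayer super-insulation = L/(kA) = 0.165/(0.000818×8.13) = 24.81 K/W
R_brass = L/(kA) = 0.0025/(124×8.13) = 2.48×10^-6 K/W
R_outer film = 1/(h_o·A) = 1/(19×8.13) = 0.006474 K/W
R_total = 24.82 K/W
Q = ΔT / R_total = 211 / 24.82

Q ≈ 8.5 W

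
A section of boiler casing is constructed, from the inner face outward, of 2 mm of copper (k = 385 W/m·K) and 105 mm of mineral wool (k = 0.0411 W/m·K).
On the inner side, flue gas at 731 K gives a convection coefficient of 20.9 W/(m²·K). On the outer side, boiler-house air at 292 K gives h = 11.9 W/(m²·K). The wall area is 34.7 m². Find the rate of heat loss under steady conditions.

Q ≈ 5670 W

Model the wall as resistances in series:
R_inner film = 1/(h_i·A) = 1/(20.9×34.7) = 0.001379 K/W
R_copper = L/(kA) = 0.002/(385×34.7) = 1.497×10^-7 K/W
R_mineral wool = L/(kA) = 0.105/(0.0411×34.7) = 0.07362 K/W
R_outer film = 1/(h_o·A) = 1/(11.9×34.7) = 0.002422 K/W
R_total = 0.07742 K/W
Q = ΔT / R_total = 439 / 0.07742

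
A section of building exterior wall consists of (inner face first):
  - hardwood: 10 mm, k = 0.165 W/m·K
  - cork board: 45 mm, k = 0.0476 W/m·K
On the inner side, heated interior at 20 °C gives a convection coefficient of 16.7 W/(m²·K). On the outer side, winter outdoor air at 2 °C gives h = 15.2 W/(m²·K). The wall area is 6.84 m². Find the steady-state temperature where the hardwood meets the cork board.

T ≈ 18.1 °C

Thermal resistances in series:
R_inner film = 1/(h_i·A) = 1/(16.7×6.84) = 0.008754 K/W
R_hardwood = L/(kA) = 0.01/(0.165×6.84) = 0.008861 K/W
R_cork board = L/(kA) = 0.045/(0.0476×6.84) = 0.1382 K/W
R_outer film = 1/(h_o·A) = 1/(15.2×6.84) = 0.009618 K/W
R_total = 0.1654 K/W;  Q = ΔT/R_total = 18/0.1654 = 108.8 W
T_interface = T_inner − Q·ΣR(inner→interface) = 20 − 109×0.01761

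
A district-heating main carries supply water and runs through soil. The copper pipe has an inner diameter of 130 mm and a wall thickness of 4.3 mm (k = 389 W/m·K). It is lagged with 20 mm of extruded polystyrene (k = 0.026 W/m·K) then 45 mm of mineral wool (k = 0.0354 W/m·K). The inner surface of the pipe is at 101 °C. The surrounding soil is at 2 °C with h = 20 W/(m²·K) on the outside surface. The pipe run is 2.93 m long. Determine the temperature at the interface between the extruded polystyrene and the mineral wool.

Treating each annulus and film as a series resistance:
R_copper pipe wall = ln(69.3/65)/(2π×389×2.93) = 8.945×10^-6 K/W
R_extruded polystyrene = ln(89.3/69.3)/(2π×0.026×2.93) = 0.5297 K/W
R_mineral wool = ln(134.3/89.3)/(2π×0.0354×2.93) = 0.6262 K/W
R_outer film = 1/(h_o·2πr_oL) = 1/(20×2π×0.1343×2.93) = 0.02022 K/W
R_total = 1.176 K/W
Q = ΔT/R_total = 99/1.176
Q = 84.2 W
T_interface = T_inner − Q·ΣR(inner→interface) = 101 − 84.2×0.5297

T ≈ 56.4 °C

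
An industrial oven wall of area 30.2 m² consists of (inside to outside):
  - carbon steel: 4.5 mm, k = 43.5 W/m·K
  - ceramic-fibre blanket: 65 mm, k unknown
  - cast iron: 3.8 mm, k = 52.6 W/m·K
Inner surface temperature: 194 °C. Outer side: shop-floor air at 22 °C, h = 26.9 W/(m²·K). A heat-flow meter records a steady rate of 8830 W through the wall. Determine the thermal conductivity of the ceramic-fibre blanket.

k ≈ 0.118 W/(m·K)

Treating each layer as a thermal resistance in series:
R_carbon steel = L/(kA) = 0.0045/(43.5×30.2) = 3.425×10^-6 K/W
R_cast iron = L/(kA) = 0.0038/(52.6×30.2) = 2.392×10^-6 K/W
R_outer film = 1/(h_o·A) = 1/(26.9×30.2) = 0.001231 K/W
Sum of known resistances R_other = 0.001237 K/W
Total R = ΔT/Q = 172/8830 = 0.01948 K/W
R_ceramic-fibre blanket = R_total − R_other = 0.01824 K/W
k = L/(R·A) = 0.065/(0.01824×30.2)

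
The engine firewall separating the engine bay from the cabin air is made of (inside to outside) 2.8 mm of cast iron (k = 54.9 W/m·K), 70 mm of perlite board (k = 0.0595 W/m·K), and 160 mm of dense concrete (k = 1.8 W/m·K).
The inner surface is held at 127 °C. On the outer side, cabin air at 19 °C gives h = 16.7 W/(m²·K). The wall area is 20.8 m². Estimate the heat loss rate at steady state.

Q ≈ 1700 W

Thermal resistances in series:
R_cast iron = L/(kA) = 0.0028/(54.9×20.8) = 2.452×10^-6 K/W
R_perlite board = L/(kA) = 0.07/(0.0595×20.8) = 0.05656 K/W
R_dense concrete = L/(kA) = 0.16/(1.8×20.8) = 0.004274 K/W
R_outer film = 1/(h_o·A) = 1/(16.7×20.8) = 0.002879 K/W
R_total = 0.06372 K/W
Q = ΔT / R_total = 108 / 0.06372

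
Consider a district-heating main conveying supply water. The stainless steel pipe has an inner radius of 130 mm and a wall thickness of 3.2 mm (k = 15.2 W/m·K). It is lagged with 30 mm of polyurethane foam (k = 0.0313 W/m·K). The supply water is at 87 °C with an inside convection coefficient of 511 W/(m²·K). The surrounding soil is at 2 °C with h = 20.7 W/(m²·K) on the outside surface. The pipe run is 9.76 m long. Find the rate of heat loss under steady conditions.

Q ≈ 766 W

Treating each annulus and film as a series resistance:
R_inner film = 1/(h_i·2πr₁L) = 1/(511×2π×0.13×9.76) = 2.455×10^-4 K/W
R_stainless steel pipe wall = ln(133.2/130)/(2π×15.2×9.76) = 2.609×10^-5 K/W
R_polyurethane foam = ln(163.2/133.2)/(2π×0.0313×9.76) = 0.1058 K/W
R_outer film = 1/(h_o·2πr_oL) = 1/(20.7×2π×0.1632×9.76) = 0.004827 K/W
R_total = 0.1109 K/W
Q = ΔT/R_total = 85/0.1109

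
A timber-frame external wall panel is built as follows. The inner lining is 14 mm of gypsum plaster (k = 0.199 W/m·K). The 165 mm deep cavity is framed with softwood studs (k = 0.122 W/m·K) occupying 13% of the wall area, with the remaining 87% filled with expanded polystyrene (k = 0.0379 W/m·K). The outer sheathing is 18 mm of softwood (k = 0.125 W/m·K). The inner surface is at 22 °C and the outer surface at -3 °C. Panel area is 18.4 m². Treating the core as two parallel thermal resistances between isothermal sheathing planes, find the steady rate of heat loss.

Sheathing layers in series; stud and cavity paths in parallel between them.
R_inner = 0.014/(0.199×18.4) = 0.003823 K/W
R_stud  = 0.165/(0.122×0.13×18.4) = 0.5654 K/W
R_cav   = 0.165/(0.0379×0.87×18.4) = 0.272 K/W
1/R_core = 1/R_stud + 1/R_cav → R_core = 0.1836 K/W
R_outer = 0.018/(0.125×18.4) = 0.007826 K/W
R_total = 0.1953 K/W
Q = ΔT/R_total = 25/0.1953

Q ≈ 128 W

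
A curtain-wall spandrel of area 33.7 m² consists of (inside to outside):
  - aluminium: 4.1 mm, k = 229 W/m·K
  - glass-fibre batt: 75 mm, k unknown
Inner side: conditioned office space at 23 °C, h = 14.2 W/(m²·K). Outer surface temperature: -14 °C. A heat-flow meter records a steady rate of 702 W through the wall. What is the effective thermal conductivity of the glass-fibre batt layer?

Model the wall as resistances in series:
R_inner film = 1/(h_i·A) = 1/(14.2×33.7) = 0.00209 K/W
R_aluminium = L/(kA) = 0.0041/(229×33.7) = 5.313×10^-7 K/W
Sum of known resistances R_other = 0.00209 K/W
Total R = ΔT/Q = 37/702 = 0.05271 K/W
R_glass-fibre batt = R_total − R_other = 0.05062 K/W
k = L/(R·A) = 0.075/(0.05062×33.7)

k ≈ 0.044 W/(m·K)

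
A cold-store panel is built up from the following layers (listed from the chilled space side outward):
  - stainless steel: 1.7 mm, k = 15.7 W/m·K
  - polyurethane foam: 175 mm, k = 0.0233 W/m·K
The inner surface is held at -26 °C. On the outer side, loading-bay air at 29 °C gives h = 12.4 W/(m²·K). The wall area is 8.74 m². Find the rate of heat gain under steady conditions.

Model the wall as resistances in series:
R_stainless steel = L/(kA) = 0.0017/(15.7×8.74) = 1.239×10^-5 K/W
R_polyurethane foam = L/(kA) = 0.175/(0.0233×8.74) = 0.8594 K/W
R_outer film = 1/(h_o·A) = 1/(12.4×8.74) = 0.009227 K/W
R_total = 0.8686 K/W
Q = ΔT / R_total = 55 / 0.8686

Q ≈ 63.3 W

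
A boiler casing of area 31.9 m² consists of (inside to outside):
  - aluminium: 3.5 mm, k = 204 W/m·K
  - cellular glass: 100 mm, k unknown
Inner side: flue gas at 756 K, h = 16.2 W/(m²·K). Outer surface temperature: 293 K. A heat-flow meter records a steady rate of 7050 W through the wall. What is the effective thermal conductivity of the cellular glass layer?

k ≈ 0.0492 W/(m·K)

Using the resistance-network approach (series):
R_inner film = 1/(h_i·A) = 1/(16.2×31.9) = 0.001935 K/W
R_aluminium = L/(kA) = 0.0035/(204×31.9) = 5.378×10^-7 K/W
Sum of known resistances R_other = 0.001936 K/W
Total R = ΔT/Q = 463/7050 = 0.06567 K/W
R_cellular glass = R_total − R_other = 0.06374 K/W
k = L/(R·A) = 0.1/(0.06374×31.9)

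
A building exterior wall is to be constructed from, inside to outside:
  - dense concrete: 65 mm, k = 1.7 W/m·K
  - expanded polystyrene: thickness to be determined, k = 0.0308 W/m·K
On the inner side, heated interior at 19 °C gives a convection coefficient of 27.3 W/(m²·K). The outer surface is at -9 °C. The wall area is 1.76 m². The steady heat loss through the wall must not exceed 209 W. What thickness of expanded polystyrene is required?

L ≈ 4.96 mm

Model the wall as resistances in series:
R_inner film = 1/(h_i·A) = 1/(27.3×1.76) = 0.02081 K/W
R_dense concrete = L/(kA) = 0.065/(1.7×1.76) = 0.02172 K/W
Sum of the known resistances R_other = 0.04254 K/W
Required total resistance R_tot = ΔT/Q_allow = 28/209 = 0.134 K/W
R_expanded polystyrene = R_tot − R_other = 0.09143 K/W
L = R·k·A = 0.09143×0.0308×1.76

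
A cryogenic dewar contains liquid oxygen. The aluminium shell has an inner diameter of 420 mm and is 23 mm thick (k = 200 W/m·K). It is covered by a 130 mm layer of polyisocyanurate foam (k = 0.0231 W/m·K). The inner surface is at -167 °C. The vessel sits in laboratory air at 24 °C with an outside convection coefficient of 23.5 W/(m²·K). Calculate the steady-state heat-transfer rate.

For a spherical shell R = (1/r₁ − 1/r₂)/(4πk); film R = 1/(h·4πr²). In series:
R_aluminium shell = (1/0.21 − 1/0.233)/(4π×200) = 1.87×10^-4 K/W
R_polyisocyanurate foam = (1/0.233 − 1/0.363)/(4π×0.0231) = 5.295 K/W
R_outer film = 1/(h·4πr_o²) = 1/(23.5×4π×0.363²) = 0.0257 K/W
R_total = 5.321 K/W
Q = ΔT/R_total = 191/5.321

Q ≈ 35.9 W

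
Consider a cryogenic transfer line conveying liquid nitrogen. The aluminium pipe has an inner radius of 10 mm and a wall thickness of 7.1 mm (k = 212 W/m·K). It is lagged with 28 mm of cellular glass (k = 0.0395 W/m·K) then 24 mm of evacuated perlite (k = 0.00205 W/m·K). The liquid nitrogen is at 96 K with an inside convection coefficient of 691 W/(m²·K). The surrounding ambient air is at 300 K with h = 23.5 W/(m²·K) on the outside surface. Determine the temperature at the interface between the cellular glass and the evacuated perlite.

T ≈ 118 K

Radial resistances (cylindrical: R_cond = ln(r_o/r_i)/(2πkL), R_conv = 1/(h·2πrL)):
R_inner film = 1/(h_i·2πr₁L) = 1/(691×2π×0.01×1) = 0.02303 K/W
R_aluminium pipe wall = ln(17.1/10)/(2π×212×1) = 4.028×10^-4 K/W
R_cellular glass = ln(45.1/17.1)/(2π×0.0395×1) = 3.908 K/W
R_evacuated perlite = ln(69.1/45.1)/(2π×0.00205×1) = 33.13 K/W
R_outer film = 1/(h_o·2πr_oL) = 1/(23.5×2π×0.0691×1) = 0.09801 K/W
R_total = 37.15 K/W
Q = ΔT/R_total = 204/37.15
Q = 5.49 W/m
T_interface = T_inner + Q·ΣR(inner→interface) = 96 + 5.49×3.931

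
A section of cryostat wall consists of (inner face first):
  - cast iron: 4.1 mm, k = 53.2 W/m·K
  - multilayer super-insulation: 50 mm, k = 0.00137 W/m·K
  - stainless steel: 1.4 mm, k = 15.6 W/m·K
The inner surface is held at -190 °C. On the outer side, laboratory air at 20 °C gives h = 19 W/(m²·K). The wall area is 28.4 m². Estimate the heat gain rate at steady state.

Thermal resistances in series:
R_cast iron = L/(kA) = 0.0041/(53.2×28.4) = 2.714×10^-6 K/W
R_multilayer super-insulation = L/(kA) = 0.05/(0.00137×28.4) = 1.285 K/W
R_stainless steel = L/(kA) = 0.0014/(15.6×28.4) = 3.16×10^-6 K/W
R_outer film = 1/(h_o·A) = 1/(19×28.4) = 0.001853 K/W
R_total = 1.287 K/W
Q = ΔT / R_total = 210 / 1.287

Q ≈ 163 W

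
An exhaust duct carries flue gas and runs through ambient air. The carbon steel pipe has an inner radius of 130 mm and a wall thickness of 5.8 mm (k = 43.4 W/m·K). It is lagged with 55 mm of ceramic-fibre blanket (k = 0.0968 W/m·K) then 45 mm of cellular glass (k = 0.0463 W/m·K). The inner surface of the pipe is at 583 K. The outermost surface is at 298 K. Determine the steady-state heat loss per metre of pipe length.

Radial resistances (cylindrical: R_cond = ln(r_o/r_i)/(2πkL), R_conv = 1/(h·2πrL)):
R_carbon steel pipe wall = ln(135.8/130)/(2π×43.4×1) = 1.601×10^-4 K/W
R_ceramic-fibre blanket = ln(190.8/135.8)/(2π×0.0968×1) = 0.5591 K/W
R_cellular glass = ln(235.8/190.8)/(2π×0.0463×1) = 0.7279 K/W
R_total = 1.287 K/W
Q = ΔT/R_total = 285/1.287

q′ ≈ 221 W/m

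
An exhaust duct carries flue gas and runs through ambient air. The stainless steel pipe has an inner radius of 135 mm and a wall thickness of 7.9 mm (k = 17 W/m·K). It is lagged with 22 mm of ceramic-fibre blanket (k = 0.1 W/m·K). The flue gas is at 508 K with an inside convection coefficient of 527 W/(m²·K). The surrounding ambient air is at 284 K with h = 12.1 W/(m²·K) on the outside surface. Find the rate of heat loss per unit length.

Cylindrical conduction, so R = ln(r₂/r₁)/(2πkL) per layer, in series:
R_inner film = 1/(h_i·2πr₁L) = 1/(527×2π×0.135×1) = 0.002237 K/W
R_stainless steel pipe wall = ln(142.9/135)/(2π×17×1) = 5.324×10^-4 K/W
R_ceramic-fibre blanket = ln(164.9/142.9)/(2π×0.1×1) = 0.2279 K/W
R_outer film = 1/(h_o·2πr_oL) = 1/(12.1×2π×0.1649×1) = 0.07977 K/W
R_total = 0.3104 K/W
Q = ΔT/R_total = 224/0.3104

q′ ≈ 722 W/m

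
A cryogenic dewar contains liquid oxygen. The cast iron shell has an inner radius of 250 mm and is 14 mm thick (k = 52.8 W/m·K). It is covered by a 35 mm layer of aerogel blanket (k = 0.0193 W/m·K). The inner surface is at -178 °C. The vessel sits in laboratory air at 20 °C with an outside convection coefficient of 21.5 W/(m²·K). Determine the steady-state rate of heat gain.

Q ≈ 106 W

Spherical conduction: R = (1/r_in − 1/r_out)/(4πk) per layer; series-sum.
R_cast iron shell = (1/0.25 − 1/0.264)/(4π×52.8) = 3.197×10^-4 K/W
R_aerogel blanket = (1/0.264 − 1/0.299)/(4π×0.0193) = 1.828 K/W
R_outer film = 1/(h·4πr_o²) = 1/(21.5×4π×0.299²) = 0.0414 K/W
R_total = 1.87 K/W
Q = ΔT/R_total = 198/1.87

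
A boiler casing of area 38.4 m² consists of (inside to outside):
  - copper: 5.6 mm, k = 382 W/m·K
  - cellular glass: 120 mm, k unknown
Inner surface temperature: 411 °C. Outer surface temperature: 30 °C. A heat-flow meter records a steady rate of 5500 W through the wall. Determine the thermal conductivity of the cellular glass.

Model the wall as resistances in series:
R_copper = L/(kA) = 0.0056/(382×38.4) = 3.818×10^-7 K/W
Sum of known resistances R_other = 3.818×10^-7 K/W
Total R = ΔT/Q = 381/5500 = 0.06927 K/W
R_cellular glass = R_total − R_other = 0.06927 K/W
k = L/(R·A) = 0.12/(0.06927×38.4)

k ≈ 0.0451 W/(m·K)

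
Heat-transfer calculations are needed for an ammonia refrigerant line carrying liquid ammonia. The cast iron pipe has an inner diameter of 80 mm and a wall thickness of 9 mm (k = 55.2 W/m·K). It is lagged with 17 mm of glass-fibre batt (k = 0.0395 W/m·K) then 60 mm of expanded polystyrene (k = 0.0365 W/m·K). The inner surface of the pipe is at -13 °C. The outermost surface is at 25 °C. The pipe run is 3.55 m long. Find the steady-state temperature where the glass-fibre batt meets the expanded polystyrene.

T ≈ -1.65 °C

For a radial system each layer contributes R = ln(r_out/r_in)/(2πkL); films add R = 1/(hA).
R_cast iron pipe wall = ln(49/40)/(2π×55.2×3.55) = 1.648×10^-4 K/W
R_glass-fibre batt = ln(66/49)/(2π×0.0395×3.55) = 0.338 K/W
R_expanded polystyrene = ln(126/66)/(2π×0.0365×3.55) = 0.7942 K/W
R_total = 1.132 K/W
Q = ΔT/R_total = 38/1.132
Q = 33.6 W
T_interface = T_inner + Q·ΣR(inner→interface) = -13 + 33.6×0.3382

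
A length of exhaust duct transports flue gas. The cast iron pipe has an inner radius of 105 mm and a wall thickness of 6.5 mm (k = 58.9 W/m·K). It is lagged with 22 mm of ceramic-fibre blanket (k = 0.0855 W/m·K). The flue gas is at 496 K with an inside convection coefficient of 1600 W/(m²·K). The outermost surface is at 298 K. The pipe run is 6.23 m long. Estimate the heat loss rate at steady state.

Q ≈ 3670 W

For a radial system each layer contributes R = ln(r_out/r_in)/(2πkL); films add R = 1/(hA).
R_inner film = 1/(h_i·2πr₁L) = 1/(1600×2π×0.105×6.23) = 1.521×10^-4 K/W
R_cast iron pipe wall = ln(111.5/105)/(2π×58.9×6.23) = 2.605×10^-5 K/W
R_ceramic-fibre blanket = ln(133.5/111.5)/(2π×0.0855×6.23) = 0.05381 K/W
R_total = 0.05398 K/W
Q = ΔT/R_total = 198/0.05398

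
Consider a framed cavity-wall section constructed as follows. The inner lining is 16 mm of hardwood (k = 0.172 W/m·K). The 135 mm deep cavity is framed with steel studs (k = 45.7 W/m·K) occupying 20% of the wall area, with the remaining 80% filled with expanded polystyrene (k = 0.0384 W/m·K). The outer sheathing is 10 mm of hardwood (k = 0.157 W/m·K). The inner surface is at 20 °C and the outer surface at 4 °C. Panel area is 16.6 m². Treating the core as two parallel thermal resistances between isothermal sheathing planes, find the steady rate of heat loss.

Sheathing layers in series; stud and cavity paths in parallel between them.
R_inner = 0.016/(0.172×16.6) = 0.005604 K/W
R_stud  = 0.135/(45.7×0.2×16.6) = 8.898×10^-4 K/W
R_cav   = 0.135/(0.0384×0.8×16.6) = 0.2647 K/W
1/R_core = 1/R_stud + 1/R_cav → R_core = 8.868×10^-4 K/W
R_outer = 0.01/(0.157×16.6) = 0.003837 K/W
R_total = 0.01033 K/W
Q = ΔT/R_total = 16/0.01033

Q ≈ 1550 W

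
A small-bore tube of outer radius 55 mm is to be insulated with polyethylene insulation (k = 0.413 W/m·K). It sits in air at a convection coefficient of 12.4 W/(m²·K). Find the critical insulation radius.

r_cr ≈ 33.3 mm

For a cylinder r_cr = k/h = 0.413/12.4
r_cr = 33.3 mm; since the bare radius (55 mm) is above r_cr, any added insulation will reduce heat loss.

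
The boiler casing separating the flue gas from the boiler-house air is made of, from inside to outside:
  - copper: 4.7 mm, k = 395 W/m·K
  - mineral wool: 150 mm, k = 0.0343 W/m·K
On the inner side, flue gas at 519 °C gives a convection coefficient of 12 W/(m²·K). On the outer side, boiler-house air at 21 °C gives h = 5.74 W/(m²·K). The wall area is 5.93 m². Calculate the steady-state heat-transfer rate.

Q ≈ 638 W

Series thermal resistances:
R_inner film = 1/(h_i·A) = 1/(12×5.93) = 0.01405 K/W
R_copper = L/(kA) = 0.0047/(395×5.93) = 2.007×10^-6 K/W
R_mineral wool = L/(kA) = 0.15/(0.0343×5.93) = 0.7375 K/W
R_outer film = 1/(h_o·A) = 1/(5.74×5.93) = 0.02938 K/W
R_total = 0.7809 K/W
Q = ΔT / R_total = 498 / 0.7809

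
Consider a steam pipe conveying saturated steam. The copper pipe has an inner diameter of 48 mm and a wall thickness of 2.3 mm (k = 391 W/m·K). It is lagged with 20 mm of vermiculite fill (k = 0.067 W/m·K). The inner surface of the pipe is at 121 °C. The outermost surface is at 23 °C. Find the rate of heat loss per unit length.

Treating each annulus and film as a series resistance:
R_copper pipe wall = ln(26.3/24)/(2π×391×1) = 3.725×10^-5 K/W
R_vermiculite fill = ln(46.3/26.3)/(2π×0.067×1) = 1.343 K/W
R_total = 1.344 K/W
Q = ΔT/R_total = 98/1.344

q′ ≈ 72.9 W/m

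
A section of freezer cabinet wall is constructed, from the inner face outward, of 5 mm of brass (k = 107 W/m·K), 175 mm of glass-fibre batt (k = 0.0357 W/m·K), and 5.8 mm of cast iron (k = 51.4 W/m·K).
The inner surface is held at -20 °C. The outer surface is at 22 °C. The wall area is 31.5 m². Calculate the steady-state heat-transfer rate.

Model the wall as resistances in series:
R_brass = L/(kA) = 0.005/(107×31.5) = 1.483×10^-6 K/W
R_glass-fibre batt = L/(kA) = 0.175/(0.0357×31.5) = 0.1556 K/W
R_cast iron = L/(kA) = 0.0058/(51.4×31.5) = 3.582×10^-6 K/W
R_total = 0.1556 K/W
Q = ΔT / R_total = 42 / 0.1556

Q ≈ 270 W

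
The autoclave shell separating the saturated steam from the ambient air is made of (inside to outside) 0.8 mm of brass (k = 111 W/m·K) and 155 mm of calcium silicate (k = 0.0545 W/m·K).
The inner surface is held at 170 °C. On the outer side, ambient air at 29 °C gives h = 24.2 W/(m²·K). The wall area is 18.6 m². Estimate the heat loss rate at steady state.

Q ≈ 909 W

Thermal resistances in series:
R_brass = L/(kA) = 0.0008/(111×18.6) = 3.875×10^-7 K/W
R_calcium silicate = L/(kA) = 0.155/(0.0545×18.6) = 0.1529 K/W
R_outer film = 1/(h_o·A) = 1/(24.2×18.6) = 0.002222 K/W
R_total = 0.1551 K/W
Q = ΔT / R_total = 141 / 0.1551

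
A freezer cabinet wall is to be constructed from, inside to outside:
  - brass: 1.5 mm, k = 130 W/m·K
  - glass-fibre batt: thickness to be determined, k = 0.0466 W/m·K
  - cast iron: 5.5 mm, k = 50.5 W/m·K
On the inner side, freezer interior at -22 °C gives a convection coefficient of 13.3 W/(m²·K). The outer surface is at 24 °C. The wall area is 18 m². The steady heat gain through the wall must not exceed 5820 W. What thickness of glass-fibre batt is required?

Treating each layer as a thermal resistance in series:
R_inner film = 1/(h_i·A) = 1/(13.3×18) = 0.004177 K/W
R_brass = L/(kA) = 0.0015/(130×18) = 6.41×10^-7 K/W
R_cast iron = L/(kA) = 0.0055/(50.5×18) = 6.051×10^-6 K/W
Sum of the known resistances R_other = 0.004184 K/W
Required total resistance R_tot = ΔT/Q_allow = 46/5820 = 0.007904 K/W
R_glass-fibre batt = R_tot − R_other = 0.00372 K/W
L = R·k·A = 0.00372×0.0466×18

L ≈ 3.12 mm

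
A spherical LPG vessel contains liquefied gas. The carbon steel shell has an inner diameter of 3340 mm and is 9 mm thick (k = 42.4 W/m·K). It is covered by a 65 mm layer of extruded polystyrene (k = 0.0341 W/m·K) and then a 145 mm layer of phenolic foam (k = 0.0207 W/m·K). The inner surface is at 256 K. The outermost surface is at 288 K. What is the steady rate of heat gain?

Q ≈ 145 W

Radial (spherical) resistances in series:
R_carbon steel shell = (1/1.67 − 1/1.679)/(4π×42.4) = 6.024×10^-6 K/W
R_extruded polystyrene = (1/1.679 − 1/1.744)/(4π×0.0341) = 0.0518 K/W
R_phenolic foam = (1/1.744 − 1/1.889)/(4π×0.0207) = 0.1692 K/W
R_total = 0.221 K/W
Q = ΔT/R_total = 32/0.221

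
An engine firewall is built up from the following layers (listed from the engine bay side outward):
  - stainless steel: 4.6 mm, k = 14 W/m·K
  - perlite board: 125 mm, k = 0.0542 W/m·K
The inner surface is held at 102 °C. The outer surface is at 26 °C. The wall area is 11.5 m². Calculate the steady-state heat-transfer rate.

Q ≈ 379 W

Series thermal resistances:
R_stainless steel = L/(kA) = 0.0046/(14×11.5) = 2.857×10^-5 K/W
R_perlite board = L/(kA) = 0.125/(0.0542×11.5) = 0.2005 K/W
R_total = 0.2006 K/W
Q = ΔT / R_total = 76 / 0.2006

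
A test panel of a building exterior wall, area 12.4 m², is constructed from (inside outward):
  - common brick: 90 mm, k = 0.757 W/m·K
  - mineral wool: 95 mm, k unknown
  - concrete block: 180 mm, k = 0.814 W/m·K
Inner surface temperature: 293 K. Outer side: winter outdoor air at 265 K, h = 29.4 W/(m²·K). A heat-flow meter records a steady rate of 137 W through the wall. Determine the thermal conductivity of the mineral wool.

Treating each layer as a thermal resistance in series:
R_common brick = L/(kA) = 0.09/(0.757×12.4) = 0.009588 K/W
R_concrete block = L/(kA) = 0.18/(0.814×12.4) = 0.01783 K/W
R_outer film = 1/(h_o·A) = 1/(29.4×12.4) = 0.002743 K/W
Sum of known resistances R_other = 0.03016 K/W
Total R = ΔT/Q = 28/137 = 0.2044 K/W
R_mineral wool = R_total − R_other = 0.1742 K/W
k = L/(R·A) = 0.095/(0.1742×12.4)

k ≈ 0.044 W/(m·K)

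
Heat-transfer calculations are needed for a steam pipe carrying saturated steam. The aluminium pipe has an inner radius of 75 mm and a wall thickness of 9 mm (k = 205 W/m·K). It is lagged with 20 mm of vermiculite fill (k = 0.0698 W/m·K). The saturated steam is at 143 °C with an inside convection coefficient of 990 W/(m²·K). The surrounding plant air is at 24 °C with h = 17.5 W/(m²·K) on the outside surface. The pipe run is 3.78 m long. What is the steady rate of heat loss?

Per-layer cylindrical resistances, series-summed:
R_inner film = 1/(h_i·2πr₁L) = 1/(990×2π×0.075×3.78) = 5.671×10^-4 K/W
R_aluminium pipe wall = ln(84/75)/(2π×205×3.78) = 2.328×10^-5 K/W
R_vermiculite fill = ln(104/84)/(2π×0.0698×3.78) = 0.1288 K/W
R_outer film = 1/(h_o·2πr_oL) = 1/(17.5×2π×0.104×3.78) = 0.02313 K/W
R_total = 0.1526 K/W
Q = ΔT/R_total = 119/0.1526

Q ≈ 780 W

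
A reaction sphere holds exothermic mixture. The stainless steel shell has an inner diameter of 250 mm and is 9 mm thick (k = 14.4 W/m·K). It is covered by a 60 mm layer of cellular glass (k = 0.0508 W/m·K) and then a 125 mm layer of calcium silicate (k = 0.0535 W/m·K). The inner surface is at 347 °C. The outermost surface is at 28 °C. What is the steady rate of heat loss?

For a spherical shell R = (1/r₁ − 1/r₂)/(4πk); film R = 1/(h·4πr²). In series:
R_stainless steel shell = (1/0.125 − 1/0.134)/(4π×14.4) = 0.002969 K/W
R_cellular glass = (1/0.134 − 1/0.194)/(4π×0.0508) = 3.616 K/W
R_calcium silicate = (1/0.194 − 1/0.319)/(4π×0.0535) = 3.004 K/W
R_total = 6.623 K/W
Q = ΔT/R_total = 319/6.623

Q ≈ 48.2 W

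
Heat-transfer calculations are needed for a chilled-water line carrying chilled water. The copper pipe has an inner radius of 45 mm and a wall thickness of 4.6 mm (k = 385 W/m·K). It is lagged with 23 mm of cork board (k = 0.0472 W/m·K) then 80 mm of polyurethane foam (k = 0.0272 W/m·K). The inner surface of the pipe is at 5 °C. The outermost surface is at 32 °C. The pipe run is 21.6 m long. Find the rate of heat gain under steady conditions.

Q ≈ 104 W

Treating each annulus and film as a series resistance:
R_copper pipe wall = ln(49.6/45)/(2π×385×21.6) = 1.863×10^-6 K/W
R_cork board = ln(72.6/49.6)/(2π×0.0472×21.6) = 0.05947 K/W
R_polyurethane foam = ln(152.6/72.6)/(2π×0.0272×21.6) = 0.2012 K/W
R_total = 0.2607 K/W
Q = ΔT/R_total = 27/0.2607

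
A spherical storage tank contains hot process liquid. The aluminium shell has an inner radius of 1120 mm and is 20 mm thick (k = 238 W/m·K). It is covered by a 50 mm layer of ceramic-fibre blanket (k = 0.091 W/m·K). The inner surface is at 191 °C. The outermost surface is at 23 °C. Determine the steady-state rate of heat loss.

Radial (spherical) resistances in series:
R_aluminium shell = (1/1.12 − 1/1.14)/(4π×238) = 5.237×10^-6 K/W
R_ceramic-fibre blanket = (1/1.14 − 1/1.19)/(4π×0.091) = 0.03223 K/W
R_total = 0.03224 K/W
Q = ΔT/R_total = 168/0.03224

Q ≈ 5210 W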